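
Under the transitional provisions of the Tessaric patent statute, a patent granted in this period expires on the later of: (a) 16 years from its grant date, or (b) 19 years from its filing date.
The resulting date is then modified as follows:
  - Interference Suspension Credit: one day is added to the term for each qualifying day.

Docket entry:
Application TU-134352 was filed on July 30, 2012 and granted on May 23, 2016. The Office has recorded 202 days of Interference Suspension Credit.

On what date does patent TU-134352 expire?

2032-12-11

(a) grant + 16 years → 23 May 2032.
(b) filing + 19 years → 30 July 2031.
Later of the two: 23 May 2032.
Interference Suspension Credit: +202 days → 11 December 2032.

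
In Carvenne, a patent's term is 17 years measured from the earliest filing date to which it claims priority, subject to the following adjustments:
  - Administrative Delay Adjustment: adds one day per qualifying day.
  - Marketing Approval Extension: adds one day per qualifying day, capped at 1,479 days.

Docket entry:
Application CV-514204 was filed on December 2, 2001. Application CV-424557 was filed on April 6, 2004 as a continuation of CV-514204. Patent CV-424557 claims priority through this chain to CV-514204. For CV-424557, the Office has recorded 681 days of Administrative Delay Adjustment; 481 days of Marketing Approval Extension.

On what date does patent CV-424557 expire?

Earliest priority filing: 2 December 2001.
Base term: 2 December 2001 + 17 years → 2 December 2018.
Administrative Delay Adjustment: +681 days → 13 October 2020.
Marketing Approval Extension: 481 days (within the 1479-day cap) → +481 days → 6 February 2022.

2022-02-06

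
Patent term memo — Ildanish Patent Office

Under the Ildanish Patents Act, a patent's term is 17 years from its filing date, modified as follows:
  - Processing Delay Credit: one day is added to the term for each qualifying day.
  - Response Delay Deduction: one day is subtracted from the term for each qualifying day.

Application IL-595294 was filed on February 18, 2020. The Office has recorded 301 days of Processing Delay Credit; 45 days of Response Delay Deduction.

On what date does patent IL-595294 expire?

Base term: filing date + 17 years → 18 February 2037.
Processing Delay Credit: +301 days → 16 December 2037.
Response Delay Deduction: −45 days → 1 November 2037.

November 1, 2037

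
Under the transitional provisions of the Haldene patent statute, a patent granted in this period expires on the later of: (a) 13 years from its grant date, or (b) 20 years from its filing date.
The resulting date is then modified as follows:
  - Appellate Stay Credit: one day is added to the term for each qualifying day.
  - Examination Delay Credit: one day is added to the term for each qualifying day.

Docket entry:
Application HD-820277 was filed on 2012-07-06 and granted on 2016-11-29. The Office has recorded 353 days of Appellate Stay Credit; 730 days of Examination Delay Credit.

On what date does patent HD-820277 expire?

2035-06-24

(a) grant + 13 years → 29 November 2029.
(b) filing + 20 years → 6 July 2032.
Later of the two: 6 July 2032.
Appellate Stay Credit: +353 days → 24 June 2033.
Examination Delay Credit: +730 days → 24 June 2035.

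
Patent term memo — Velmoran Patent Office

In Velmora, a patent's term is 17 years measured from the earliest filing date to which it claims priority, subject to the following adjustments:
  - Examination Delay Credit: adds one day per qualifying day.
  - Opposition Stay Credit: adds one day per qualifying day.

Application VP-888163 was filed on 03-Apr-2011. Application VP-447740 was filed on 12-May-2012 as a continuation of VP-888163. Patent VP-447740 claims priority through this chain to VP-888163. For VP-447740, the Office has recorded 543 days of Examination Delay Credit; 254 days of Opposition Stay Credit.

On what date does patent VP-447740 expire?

Earliest priority filing: 3 April 2011.
Base term: 3 April 2011 + 17 years → 3 April 2028.
Examination Delay Credit: +543 days → 28 September 2029.
Opposition Stay Credit: +254 days → 9 June 2030.

June 9, 2030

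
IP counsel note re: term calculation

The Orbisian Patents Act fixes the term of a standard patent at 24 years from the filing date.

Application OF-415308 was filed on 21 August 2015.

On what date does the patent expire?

August 21, 2039

Filing date + 24 years → 21 August 2039.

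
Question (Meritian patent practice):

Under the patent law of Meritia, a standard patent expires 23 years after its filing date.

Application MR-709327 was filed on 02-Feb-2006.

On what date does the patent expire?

February 2, 2029

Filing date + 23 years → 2 February 2029.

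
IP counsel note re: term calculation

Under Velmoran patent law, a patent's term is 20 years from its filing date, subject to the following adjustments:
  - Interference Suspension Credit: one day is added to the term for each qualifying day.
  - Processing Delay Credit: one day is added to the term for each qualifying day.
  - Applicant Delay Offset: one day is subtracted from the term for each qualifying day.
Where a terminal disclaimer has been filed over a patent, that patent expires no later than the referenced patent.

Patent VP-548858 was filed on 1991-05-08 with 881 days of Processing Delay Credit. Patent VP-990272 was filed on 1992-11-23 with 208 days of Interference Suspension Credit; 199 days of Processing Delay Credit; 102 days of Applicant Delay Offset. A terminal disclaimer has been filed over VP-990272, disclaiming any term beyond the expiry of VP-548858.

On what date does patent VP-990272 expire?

2013-09-24

Natural term of VP-990272:
  Base: filing + 20 years → 23 November 2012.
  Interference Suspension Credit: +208 days → 19 June 2013.
  Processing Delay Credit: +199 days → 4 January 2014.
  Applicant Delay Offset: −102 days → 24 September 2013.
Expiry of referenced patent VP-548858:
  Base: filing + 20 years → 8 May 2011.
  Processing Delay Credit: +881 days → 5 October 2013.
Terminal disclaimer: VP-990272 expires on the earlier of 24 September 2013 and 5 October 2013.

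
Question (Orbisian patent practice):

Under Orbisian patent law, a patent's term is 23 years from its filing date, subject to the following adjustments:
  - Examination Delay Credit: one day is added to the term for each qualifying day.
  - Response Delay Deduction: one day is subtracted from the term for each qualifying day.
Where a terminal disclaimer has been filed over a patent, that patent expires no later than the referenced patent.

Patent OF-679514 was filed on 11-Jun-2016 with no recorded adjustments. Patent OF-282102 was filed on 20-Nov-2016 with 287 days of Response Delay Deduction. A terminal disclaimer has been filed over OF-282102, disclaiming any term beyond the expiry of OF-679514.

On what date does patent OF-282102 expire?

Natural term of OF-282102:
  Base: filing + 23 years → 20 November 2039.
  Response Delay Deduction: −287 days → 6 February 2039.
Expiry of referenced patent OF-679514:
  Base: filing + 23 years → 11 June 2039.
Terminal disclaimer: OF-282102 expires on the earlier of 6 February 2039 and 11 June 2039.

February 6, 2039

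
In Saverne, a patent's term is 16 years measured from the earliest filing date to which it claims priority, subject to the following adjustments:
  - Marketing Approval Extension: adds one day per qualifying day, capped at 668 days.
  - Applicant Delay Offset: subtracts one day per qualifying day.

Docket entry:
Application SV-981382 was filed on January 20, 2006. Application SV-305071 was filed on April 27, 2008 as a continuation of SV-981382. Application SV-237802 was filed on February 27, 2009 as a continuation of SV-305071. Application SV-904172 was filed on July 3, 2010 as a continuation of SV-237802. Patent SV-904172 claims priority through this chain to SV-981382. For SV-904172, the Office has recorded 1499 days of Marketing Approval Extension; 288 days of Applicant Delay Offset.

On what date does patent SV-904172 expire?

February 4, 2023

Earliest priority filing: 20 January 2006.
Base term: 20 January 2006 + 16 years → 20 January 2022.
Marketing Approval Extension: 1499 days claimed exceeds the 668-day cap, so +668 days → 19 November 2023.
Applicant Delay Offset: −288 days → 4 February 2023.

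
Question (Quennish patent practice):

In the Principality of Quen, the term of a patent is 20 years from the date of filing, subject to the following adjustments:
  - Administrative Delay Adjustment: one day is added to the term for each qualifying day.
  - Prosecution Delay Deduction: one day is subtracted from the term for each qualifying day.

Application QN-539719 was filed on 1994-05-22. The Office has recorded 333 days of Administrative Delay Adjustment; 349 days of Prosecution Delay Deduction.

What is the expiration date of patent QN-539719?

Base term: filing date + 20 years → 22 May 2014.
Administrative Delay Adjustment: +333 days → 20 April 2015.
Prosecution Delay Deduction: −349 days → 6 May 2014.

2014-05-06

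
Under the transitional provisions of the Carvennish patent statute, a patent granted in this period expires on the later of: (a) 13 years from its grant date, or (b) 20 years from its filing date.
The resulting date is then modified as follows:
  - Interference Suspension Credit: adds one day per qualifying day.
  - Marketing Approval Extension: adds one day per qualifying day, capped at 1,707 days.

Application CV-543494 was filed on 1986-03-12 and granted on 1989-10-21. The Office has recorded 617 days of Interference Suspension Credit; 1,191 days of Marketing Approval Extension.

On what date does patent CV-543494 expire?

February 22, 2011

(a) grant + 13 years → 21 October 2002.
(b) filing + 20 years → 12 March 2006.
Later of the two: 12 March 2006.
Interference Suspension Credit: +617 days → 19 November 2007.
Marketing Approval Extension: 1191 days (within the 1707-day cap) → +1191 days → 22 February 2011.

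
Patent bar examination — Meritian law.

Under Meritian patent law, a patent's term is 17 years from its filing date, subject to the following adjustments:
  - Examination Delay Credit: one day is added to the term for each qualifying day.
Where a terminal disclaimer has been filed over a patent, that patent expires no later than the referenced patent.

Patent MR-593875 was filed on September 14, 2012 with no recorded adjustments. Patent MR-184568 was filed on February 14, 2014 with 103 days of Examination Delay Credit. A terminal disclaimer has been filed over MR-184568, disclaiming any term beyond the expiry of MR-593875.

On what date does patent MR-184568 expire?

September 14, 2029

Natural term of MR-184568:
  Base: filing + 17 years → 14 February 2031.
  Examination Delay Credit: +103 days → 28 May 2031.
Expiry of referenced patent MR-593875:
  Base: filing + 17 years → 14 September 2029.
Terminal disclaimer: MR-184568 expires on the earlier of 28 May 2031 and 14 September 2029.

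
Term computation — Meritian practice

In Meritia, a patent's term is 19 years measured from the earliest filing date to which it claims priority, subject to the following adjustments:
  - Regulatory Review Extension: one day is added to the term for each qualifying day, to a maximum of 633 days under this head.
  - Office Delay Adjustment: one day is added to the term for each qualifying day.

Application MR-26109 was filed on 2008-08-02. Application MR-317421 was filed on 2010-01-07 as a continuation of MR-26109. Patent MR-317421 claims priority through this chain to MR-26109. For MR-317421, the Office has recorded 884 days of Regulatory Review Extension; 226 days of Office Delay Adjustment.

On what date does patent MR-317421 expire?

December 8, 2029

Earliest priority filing: 2 August 2008.
Base term: 2 August 2008 + 19 years → 2 August 2027.
Regulatory Review Extension: 884 days claimed exceeds the 633-day cap, so +633 days → 26 April 2029.
Office Delay Adjustment: +226 days → 8 December 2029.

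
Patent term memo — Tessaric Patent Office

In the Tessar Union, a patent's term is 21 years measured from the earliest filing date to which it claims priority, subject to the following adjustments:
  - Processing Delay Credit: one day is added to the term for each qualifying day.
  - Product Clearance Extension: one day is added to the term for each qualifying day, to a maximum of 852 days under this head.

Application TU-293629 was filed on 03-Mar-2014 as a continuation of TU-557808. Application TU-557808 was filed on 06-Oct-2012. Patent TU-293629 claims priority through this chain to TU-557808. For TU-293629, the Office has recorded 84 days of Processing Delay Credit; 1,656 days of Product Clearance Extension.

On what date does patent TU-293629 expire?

2036-04-29

Earliest priority filing: 6 October 2012.
Base term: 6 October 2012 + 21 years → 6 October 2033.
Processing Delay Credit: +84 days → 29 December 2033.
Product Clearance Extension: 1656 days claimed exceeds the 852-day cap, so +852 days → 29 April 2036.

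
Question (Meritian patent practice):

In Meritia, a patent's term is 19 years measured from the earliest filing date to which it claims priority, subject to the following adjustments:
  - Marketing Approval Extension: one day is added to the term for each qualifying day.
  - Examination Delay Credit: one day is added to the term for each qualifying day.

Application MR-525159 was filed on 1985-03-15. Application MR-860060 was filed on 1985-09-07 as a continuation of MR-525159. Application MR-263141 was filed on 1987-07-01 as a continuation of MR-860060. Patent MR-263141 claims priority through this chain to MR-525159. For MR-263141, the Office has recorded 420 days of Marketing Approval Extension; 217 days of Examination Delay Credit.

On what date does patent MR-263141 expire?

Earliest priority filing: 15 March 1985.
Base term: 15 March 1985 + 19 years → 15 March 2004.
Marketing Approval Extension: +420 days → 9 May 2005.
Examination Delay Credit: +217 days → 12 December 2005.

December 12, 2005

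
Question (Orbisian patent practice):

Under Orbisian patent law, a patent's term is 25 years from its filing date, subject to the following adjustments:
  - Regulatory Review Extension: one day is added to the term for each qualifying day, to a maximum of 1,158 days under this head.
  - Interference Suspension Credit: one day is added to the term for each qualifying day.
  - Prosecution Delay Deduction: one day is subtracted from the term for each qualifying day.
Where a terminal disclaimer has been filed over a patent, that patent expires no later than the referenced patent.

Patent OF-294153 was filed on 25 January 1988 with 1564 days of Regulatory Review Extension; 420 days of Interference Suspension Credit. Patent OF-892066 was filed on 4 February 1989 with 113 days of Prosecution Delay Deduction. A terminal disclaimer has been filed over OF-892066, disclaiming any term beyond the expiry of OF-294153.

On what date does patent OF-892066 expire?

Natural term of OF-892066:
  Base: filing + 25 years → 4 February 2014.
  Prosecution Delay Deduction: −113 days → 14 October 2013.
Expiry of referenced patent OF-294153:
  Base: filing + 25 years → 25 January 2013.
  Regulatory Review Extension: 1564 days claimed exceeds the 1158-day cap, so +1158 days → 28 March 2016.
  Interference Suspension Credit: +420 days → 22 May 2017.
Terminal disclaimer: OF-892066 expires on the earlier of 14 October 2013 and 22 May 2017.

2013-10-14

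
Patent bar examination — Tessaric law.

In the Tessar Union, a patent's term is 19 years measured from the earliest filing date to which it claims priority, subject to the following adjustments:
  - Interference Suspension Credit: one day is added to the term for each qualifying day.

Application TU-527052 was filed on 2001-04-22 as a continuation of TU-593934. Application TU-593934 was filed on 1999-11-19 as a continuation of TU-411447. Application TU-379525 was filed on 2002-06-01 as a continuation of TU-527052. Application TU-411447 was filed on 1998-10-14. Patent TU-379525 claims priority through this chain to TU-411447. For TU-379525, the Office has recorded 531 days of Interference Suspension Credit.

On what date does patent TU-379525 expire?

2019-03-29

Earliest priority filing: 14 October 1998.
Base term: 14 October 1998 + 19 years → 14 October 2017.
Interference Suspension Credit: +531 days → 29 March 2019.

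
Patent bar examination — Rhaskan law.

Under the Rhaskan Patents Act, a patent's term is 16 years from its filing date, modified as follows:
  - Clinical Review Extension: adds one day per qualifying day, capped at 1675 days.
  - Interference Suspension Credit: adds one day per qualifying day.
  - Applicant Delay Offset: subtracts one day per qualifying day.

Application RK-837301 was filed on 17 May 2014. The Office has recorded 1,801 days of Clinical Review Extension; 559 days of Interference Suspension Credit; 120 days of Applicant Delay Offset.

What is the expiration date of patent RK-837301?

Base term: filing date + 16 years → 17 May 2030.
Clinical Review Extension: 1801 days claimed exceeds the 1675-day cap, so +1675 days → 17 December 2034.
Interference Suspension Credit: +559 days → 28 June 2036.
Applicant Delay Offset: −120 days → 29 February 2036.

2036-02-29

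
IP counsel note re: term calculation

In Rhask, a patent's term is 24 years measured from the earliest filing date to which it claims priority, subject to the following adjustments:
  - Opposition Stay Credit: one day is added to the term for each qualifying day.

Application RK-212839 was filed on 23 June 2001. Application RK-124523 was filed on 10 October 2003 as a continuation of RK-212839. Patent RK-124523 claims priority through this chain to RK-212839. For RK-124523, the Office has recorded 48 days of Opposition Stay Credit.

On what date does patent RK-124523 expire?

Earliest priority filing: 23 June 2001.
Base term: 23 June 2001 + 24 years → 23 June 2025.
Opposition Stay Credit: +48 days → 10 August 2025.

August 10, 2025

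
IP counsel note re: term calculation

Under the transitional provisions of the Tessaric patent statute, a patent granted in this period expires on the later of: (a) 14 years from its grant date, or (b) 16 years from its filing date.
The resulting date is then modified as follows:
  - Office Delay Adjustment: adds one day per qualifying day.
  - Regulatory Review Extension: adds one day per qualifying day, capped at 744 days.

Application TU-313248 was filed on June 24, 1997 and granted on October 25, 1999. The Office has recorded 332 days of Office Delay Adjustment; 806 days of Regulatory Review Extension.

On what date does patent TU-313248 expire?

(a) grant + 14 years → 25 October 2013.
(b) filing + 16 years → 24 June 2013.
Later of the two: 25 October 2013.
Office Delay Adjustment: +332 days → 22 September 2014.
Regulatory Review Extension: 806 days claimed exceeds the 744-day cap, so +744 days → 5 October 2016.

October 5, 2016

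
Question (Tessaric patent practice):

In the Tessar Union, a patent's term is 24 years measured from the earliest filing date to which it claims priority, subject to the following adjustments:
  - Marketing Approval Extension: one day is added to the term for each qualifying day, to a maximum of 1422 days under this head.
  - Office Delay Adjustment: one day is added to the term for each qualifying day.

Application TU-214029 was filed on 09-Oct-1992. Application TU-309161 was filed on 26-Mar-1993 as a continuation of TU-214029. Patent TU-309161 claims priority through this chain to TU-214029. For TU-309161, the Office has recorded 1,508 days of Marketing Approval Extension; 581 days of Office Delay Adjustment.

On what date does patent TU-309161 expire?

Earliest priority filing: 9 October 1992.
Base term: 9 October 1992 + 24 years → 9 October 2016.
Marketing Approval Extension: 1508 days claimed exceeds the 1422-day cap, so +1422 days → 31 August 2020.
Office Delay Adjustment: +581 days → 4 April 2022.

April 4, 2022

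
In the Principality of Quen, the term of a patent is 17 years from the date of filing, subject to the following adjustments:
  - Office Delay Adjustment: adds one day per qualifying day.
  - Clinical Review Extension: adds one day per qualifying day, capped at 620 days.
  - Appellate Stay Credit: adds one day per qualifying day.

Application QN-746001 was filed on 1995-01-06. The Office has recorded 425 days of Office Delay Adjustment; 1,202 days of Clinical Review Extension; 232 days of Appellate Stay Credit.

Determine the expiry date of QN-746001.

Base term: filing date + 17 years → 6 January 2012.
Office Delay Adjustment: +425 days → 6 March 2013.
Clinical Review Extension: 1202 days claimed exceeds the 620-day cap, so +620 days → 16 November 2014.
Appellate Stay Credit: +232 days → 6 July 2015.

July 6, 2015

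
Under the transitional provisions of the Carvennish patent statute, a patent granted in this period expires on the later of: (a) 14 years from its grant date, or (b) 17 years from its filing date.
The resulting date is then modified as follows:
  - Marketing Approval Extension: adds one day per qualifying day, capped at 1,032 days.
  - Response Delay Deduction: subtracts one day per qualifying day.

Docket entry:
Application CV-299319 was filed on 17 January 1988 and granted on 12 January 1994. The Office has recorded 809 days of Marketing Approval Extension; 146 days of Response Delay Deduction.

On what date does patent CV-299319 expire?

November 5, 2009

(a) grant + 14 years → 12 January 2008.
(b) filing + 17 years → 17 January 2005.
Later of the two: 12 January 2008.
Marketing Approval Extension: 809 days (within the 1032-day cap) → +809 days → 31 March 2010.
Response Delay Deduction: −146 days → 5 November 2009.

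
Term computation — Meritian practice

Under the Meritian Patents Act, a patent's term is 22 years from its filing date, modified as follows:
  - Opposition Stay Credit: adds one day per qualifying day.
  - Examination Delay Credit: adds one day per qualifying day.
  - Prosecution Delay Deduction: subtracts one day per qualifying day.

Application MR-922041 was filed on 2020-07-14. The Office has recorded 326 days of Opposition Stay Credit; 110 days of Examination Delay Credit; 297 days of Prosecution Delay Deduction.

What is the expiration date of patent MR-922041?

Base term: filing date + 22 years → 14 July 2042.
Opposition Stay Credit: +326 days → 5 June 2043.
Examination Delay Credit: +110 days → 23 September 2043.
Prosecution Delay Deduction: −297 days → 30 November 2042.

November 30, 2042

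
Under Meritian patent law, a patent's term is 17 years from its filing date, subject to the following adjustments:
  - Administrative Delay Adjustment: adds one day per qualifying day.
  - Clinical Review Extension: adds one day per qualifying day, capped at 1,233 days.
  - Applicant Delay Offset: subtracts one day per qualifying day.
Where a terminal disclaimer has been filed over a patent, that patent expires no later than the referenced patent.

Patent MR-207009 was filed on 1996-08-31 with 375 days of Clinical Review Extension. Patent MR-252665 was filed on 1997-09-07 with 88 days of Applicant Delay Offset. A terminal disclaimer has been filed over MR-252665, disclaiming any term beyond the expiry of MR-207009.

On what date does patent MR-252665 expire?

Natural term of MR-252665:
  Base: filing + 17 years → 7 September 2014.
  Applicant Delay Offset: −88 days → 11 June 2014.
Expiry of referenced patent MR-207009:
  Base: filing + 17 years → 31 August 2013.
  Clinical Review Extension: 375 days (within the 1233-day cap) → +375 days → 10 September 2014.
Terminal disclaimer: MR-252665 expires on the earlier of 11 June 2014 and 10 September 2014.

2014-06-11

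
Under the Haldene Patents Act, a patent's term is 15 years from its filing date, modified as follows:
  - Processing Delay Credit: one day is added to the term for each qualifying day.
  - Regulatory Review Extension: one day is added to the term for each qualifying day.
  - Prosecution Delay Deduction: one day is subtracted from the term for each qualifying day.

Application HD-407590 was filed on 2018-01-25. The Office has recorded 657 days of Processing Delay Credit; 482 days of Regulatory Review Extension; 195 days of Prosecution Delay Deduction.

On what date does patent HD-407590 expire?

Base term: filing date + 15 years → 25 January 2033.
Processing Delay Credit: +657 days → 13 November 2034.
Regulatory Review Extension: +482 days → 9 March 2036.
Prosecution Delay Deduction: −195 days → 27 August 2035.

August 27, 2035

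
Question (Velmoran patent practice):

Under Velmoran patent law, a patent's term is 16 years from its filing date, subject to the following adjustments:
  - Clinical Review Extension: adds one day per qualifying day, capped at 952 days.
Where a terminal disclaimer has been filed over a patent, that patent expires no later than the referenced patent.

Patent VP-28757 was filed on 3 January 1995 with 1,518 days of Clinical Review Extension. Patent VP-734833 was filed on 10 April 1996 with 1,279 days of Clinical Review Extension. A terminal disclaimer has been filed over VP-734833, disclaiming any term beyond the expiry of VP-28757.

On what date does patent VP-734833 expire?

Natural term of VP-734833:
  Base: filing + 16 years → 10 April 2012.
  Clinical Review Extension: 1279 days claimed exceeds the 952-day cap, so +952 days → 18 November 2014.
Expiry of referenced patent VP-28757:
  Base: filing + 16 years → 3 January 2011.
  Clinical Review Extension: 1518 days claimed exceeds the 952-day cap, so +952 days → 12 August 2013.
Terminal disclaimer: VP-734833 expires on the earlier of 18 November 2014 and 12 August 2013.

August 12, 2013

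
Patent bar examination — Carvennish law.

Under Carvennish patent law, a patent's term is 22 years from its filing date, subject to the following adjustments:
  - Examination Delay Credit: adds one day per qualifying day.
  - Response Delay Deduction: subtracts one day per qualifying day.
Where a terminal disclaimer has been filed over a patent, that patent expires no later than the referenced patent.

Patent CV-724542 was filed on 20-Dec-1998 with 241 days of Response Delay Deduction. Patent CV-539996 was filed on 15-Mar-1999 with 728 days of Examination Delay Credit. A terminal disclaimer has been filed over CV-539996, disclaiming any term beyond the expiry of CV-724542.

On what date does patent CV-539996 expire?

April 23, 2020

Natural term of CV-539996:
  Base: filing + 22 years → 15 March 2021.
  Examination Delay Credit: +728 days → 13 March 2023.
Expiry of referenced patent CV-724542:
  Base: filing + 22 years → 20 December 2020.
  Response Delay Deduction: −241 days → 23 April 2020.
Terminal disclaimer: CV-539996 expires on the earlier of 13 March 2023 and 23 April 2020.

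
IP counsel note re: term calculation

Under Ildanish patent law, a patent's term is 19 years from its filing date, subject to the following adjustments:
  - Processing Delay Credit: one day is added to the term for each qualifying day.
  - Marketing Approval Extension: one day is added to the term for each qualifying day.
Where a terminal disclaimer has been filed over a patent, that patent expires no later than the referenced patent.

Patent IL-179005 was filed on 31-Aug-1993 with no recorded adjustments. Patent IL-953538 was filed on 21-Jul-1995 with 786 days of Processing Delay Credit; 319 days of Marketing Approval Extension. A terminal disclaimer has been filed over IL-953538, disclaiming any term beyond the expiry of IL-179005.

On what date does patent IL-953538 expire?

August 31, 2012

Natural term of IL-953538:
  Base: filing + 19 years → 21 July 2014.
  Processing Delay Credit: +786 days → 14 September 2016.
  Marketing Approval Extension: +319 days → 30 July 2017.
Expiry of referenced patent IL-179005:
  Base: filing + 19 years → 31 August 2012.
Terminal disclaimer: IL-953538 expires on the earlier of 30 July 2017 and 31 August 2012.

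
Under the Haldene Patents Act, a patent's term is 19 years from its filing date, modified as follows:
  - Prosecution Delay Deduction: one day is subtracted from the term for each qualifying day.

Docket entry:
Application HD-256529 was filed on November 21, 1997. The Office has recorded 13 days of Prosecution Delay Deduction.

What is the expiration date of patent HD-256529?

2016-11-08

Base term: filing date + 19 years → 21 November 2016.
Prosecution Delay Deduction: −13 days → 8 November 2016.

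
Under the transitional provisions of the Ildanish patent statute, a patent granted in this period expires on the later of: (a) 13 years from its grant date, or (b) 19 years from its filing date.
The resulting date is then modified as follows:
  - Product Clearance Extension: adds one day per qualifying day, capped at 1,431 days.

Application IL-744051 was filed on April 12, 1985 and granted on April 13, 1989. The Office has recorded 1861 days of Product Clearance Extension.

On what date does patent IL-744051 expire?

(a) grant + 13 years → 13 April 2002.
(b) filing + 19 years → 12 April 2004.
Later of the two: 12 April 2004.
Product Clearance Extension: 1861 days claimed exceeds the 1431-day cap, so +1431 days → 13 March 2008.

2008-03-13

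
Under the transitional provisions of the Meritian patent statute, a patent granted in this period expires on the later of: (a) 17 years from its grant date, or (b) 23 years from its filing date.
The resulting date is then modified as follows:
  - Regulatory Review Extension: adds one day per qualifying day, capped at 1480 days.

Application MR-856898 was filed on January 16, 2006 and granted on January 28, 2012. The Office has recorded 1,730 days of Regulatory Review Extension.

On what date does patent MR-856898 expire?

(a) grant + 17 years → 28 January 2029.
(b) filing + 23 years → 16 January 2029.
Later of the two: 28 January 2029.
Regulatory Review Extension: 1730 days claimed exceeds the 1480-day cap, so +1480 days → 16 February 2033.

February 16, 2033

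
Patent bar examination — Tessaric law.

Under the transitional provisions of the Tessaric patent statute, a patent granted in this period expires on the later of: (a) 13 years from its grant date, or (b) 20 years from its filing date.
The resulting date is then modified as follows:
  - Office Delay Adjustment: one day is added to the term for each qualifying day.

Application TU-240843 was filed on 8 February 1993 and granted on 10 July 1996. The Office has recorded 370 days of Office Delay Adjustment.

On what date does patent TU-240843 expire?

2014-02-13

(a) grant + 13 years → 10 July 2009.
(b) filing + 20 years → 8 February 2013.
Later of the two: 8 February 2013.
Office Delay Adjustment: +370 days → 13 February 2014.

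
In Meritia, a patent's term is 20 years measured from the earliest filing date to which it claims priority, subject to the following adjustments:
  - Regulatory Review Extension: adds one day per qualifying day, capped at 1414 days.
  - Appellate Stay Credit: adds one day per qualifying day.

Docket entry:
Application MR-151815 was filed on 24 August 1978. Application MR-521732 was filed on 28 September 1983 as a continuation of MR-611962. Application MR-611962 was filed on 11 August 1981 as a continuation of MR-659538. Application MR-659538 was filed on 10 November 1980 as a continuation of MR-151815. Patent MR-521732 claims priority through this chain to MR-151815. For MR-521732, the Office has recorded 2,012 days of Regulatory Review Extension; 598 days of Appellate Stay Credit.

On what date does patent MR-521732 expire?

February 26, 2004

Earliest priority filing: 24 August 1978.
Base term: 24 August 1978 + 20 years → 24 August 1998.
Regulatory Review Extension: 2012 days claimed exceeds the 1414-day cap, so +1414 days → 8 July 2002.
Appellate Stay Credit: +598 days → 26 February 2004.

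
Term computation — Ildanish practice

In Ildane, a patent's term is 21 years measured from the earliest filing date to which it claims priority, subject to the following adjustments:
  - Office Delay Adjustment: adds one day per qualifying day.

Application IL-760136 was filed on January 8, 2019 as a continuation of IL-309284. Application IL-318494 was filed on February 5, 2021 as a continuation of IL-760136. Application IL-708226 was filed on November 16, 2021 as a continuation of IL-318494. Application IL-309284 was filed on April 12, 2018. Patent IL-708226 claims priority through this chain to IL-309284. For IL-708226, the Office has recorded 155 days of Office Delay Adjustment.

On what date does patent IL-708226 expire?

Earliest priority filing: 12 April 2018.
Base term: 12 April 2018 + 21 years → 12 April 2039.
Office Delay Adjustment: +155 days → 14 September 2039.

September 14, 2039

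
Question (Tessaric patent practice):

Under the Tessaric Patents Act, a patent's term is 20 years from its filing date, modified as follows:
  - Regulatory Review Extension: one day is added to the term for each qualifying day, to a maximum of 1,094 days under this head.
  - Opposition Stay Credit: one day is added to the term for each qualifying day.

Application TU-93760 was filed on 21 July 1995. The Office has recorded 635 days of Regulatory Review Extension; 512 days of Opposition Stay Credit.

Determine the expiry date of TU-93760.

Base term: filing date + 20 years → 21 July 2015.
Regulatory Review Extension: 635 days (within the 1094-day cap) → +635 days → 16 April 2017.
Opposition Stay Credit: +512 days → 10 September 2018.

2018-09-10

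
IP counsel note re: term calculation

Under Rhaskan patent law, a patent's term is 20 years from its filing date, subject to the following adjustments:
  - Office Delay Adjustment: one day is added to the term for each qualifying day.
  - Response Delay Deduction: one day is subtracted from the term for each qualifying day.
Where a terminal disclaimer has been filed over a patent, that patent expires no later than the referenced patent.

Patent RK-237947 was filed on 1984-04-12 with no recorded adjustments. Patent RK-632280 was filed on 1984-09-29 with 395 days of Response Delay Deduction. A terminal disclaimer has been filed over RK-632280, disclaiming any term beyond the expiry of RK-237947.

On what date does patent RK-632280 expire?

2003-08-31

Natural term of RK-632280:
  Base: filing + 20 years → 29 September 2004.
  Response Delay Deduction: −395 days → 31 August 2003.
Expiry of referenced patent RK-237947:
  Base: filing + 20 years → 12 April 2004.
Terminal disclaimer: RK-632280 expires on the earlier of 31 August 2003 and 12 April 2004.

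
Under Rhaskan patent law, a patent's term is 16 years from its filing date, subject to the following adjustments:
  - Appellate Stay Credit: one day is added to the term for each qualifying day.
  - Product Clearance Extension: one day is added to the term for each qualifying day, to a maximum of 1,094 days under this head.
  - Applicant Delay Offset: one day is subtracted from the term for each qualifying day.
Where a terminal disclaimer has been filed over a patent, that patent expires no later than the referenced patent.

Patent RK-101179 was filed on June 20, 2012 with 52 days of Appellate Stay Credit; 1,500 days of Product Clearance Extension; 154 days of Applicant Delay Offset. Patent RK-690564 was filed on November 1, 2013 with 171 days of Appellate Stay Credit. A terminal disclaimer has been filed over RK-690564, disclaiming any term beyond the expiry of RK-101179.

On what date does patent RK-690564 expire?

April 21, 2030

Natural term of RK-690564:
  Base: filing + 16 years → 1 November 2029.
  Appellate Stay Credit: +171 days → 21 April 2030.
Expiry of referenced patent RK-101179:
  Base: filing + 16 years → 20 June 2028.
  Appellate Stay Credit: +52 days → 11 August 2028.
  Product Clearance Extension: 1500 days claimed exceeds the 1094-day cap, so +1094 days → 10 August 2031.
  Applicant Delay Offset: −154 days → 9 March 2031.
Terminal disclaimer: RK-690564 expires on the earlier of 21 April 2030 and 9 March 2031.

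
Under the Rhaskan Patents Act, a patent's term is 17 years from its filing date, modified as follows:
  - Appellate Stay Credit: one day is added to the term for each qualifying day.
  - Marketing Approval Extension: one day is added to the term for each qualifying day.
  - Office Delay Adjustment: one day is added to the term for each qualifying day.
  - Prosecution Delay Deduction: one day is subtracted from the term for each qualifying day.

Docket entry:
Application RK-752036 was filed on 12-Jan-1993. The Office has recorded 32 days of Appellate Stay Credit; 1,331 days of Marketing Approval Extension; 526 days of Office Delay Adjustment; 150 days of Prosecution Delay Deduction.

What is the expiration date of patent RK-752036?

October 17, 2014

Base term: filing date + 17 years → 12 January 2010.
Appellate Stay Credit: +32 days → 13 February 2010.
Marketing Approval Extension: +1331 days → 6 October 2013.
Office Delay Adjustment: +526 days → 16 March 2015.
Prosecution Delay Deduction: −150 days → 17 October 2014.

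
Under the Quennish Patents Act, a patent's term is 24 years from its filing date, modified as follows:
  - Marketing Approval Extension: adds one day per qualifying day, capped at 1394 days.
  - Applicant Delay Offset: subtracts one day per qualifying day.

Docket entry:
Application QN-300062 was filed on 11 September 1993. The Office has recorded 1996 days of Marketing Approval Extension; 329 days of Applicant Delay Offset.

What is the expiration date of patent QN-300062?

Base term: filing date + 24 years → 11 September 2017.
Marketing Approval Extension: 1996 days claimed exceeds the 1394-day cap, so +1394 days → 6 July 2021.
Applicant Delay Offset: −329 days → 11 August 2020.

August 11, 2020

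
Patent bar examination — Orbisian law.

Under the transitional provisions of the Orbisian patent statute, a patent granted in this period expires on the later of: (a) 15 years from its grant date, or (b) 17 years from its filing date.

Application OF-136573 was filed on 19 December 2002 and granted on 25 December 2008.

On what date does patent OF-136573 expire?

(a) grant + 15 years → 25 December 2023.
(b) filing + 17 years → 19 December 2019.
Later of the two: 25 December 2023.

2023-12-25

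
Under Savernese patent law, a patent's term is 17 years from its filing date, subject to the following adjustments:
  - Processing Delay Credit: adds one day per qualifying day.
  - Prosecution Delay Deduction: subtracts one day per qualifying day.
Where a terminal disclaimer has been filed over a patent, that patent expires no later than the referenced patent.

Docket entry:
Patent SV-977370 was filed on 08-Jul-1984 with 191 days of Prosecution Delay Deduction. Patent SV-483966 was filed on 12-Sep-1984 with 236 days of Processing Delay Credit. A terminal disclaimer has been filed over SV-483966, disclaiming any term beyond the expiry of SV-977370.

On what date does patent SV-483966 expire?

Natural term of SV-483966:
  Base: filing + 17 years → 12 September 2001.
  Processing Delay Credit: +236 days → 6 May 2002.
Expiry of referenced patent SV-977370:
  Base: filing + 17 years → 8 July 2001.
  Prosecution Delay Deduction: −191 days → 29 December 2000.
Terminal disclaimer: SV-483966 expires on the earlier of 6 May 2002 and 29 December 2000.

December 29, 2000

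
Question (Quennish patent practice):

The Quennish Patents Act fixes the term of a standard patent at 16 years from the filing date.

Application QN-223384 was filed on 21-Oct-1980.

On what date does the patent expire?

Filing date + 16 years → 21 October 1996.

1996-10-21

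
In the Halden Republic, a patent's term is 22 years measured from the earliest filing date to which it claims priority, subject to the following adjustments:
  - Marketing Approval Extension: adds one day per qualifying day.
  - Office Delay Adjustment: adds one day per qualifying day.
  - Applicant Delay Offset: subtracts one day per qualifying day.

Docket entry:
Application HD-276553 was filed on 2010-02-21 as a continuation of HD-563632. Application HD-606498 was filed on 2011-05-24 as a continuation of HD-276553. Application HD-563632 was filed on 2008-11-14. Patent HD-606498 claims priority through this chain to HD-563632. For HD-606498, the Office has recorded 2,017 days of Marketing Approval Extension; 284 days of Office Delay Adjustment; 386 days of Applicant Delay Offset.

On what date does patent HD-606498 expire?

2036-02-11

Earliest priority filing: 14 November 2008.
Base term: 14 November 2008 + 22 years → 14 November 2030.
Marketing Approval Extension: +2017 days → 23 May 2036.
Office Delay Adjustment: +284 days → 3 March 2037.
Applicant Delay Offset: −386 days → 11 February 2036.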